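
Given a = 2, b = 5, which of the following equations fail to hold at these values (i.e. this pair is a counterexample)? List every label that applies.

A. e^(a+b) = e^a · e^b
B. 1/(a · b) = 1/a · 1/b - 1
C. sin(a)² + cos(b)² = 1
Evaluating each claim at the given values:
A. LHS = e^7 ≈ 1097, RHS = e^7 ≈ 1097 → holds here (LHS = RHS)
B. LHS = 1/10, RHS = -9/10 → fails here (LHS ≠ RHS)
C. LHS = cos(5)² + sin(2)² ≈ 0.9073, RHS = 1 → fails here (LHS ≠ RHS)

Answer: B, C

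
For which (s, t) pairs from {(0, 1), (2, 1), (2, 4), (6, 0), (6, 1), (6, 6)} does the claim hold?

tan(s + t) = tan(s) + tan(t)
Testing each pair:
(0, 1): LHS = tan(1) ≈ 1.557, RHS = tan(1) ≈ 1.557 → holds
(2, 1): LHS = tan(3) ≈ -0.1425, RHS = tan(2) + tan(1) ≈ -0.6276 → fails
(2, 4): LHS = tan(6) ≈ -0.291, RHS = tan(2) + tan(4) ≈ -1.027 → fails
(6, 0): LHS = tan(6) ≈ -0.291, RHS = tan(6) ≈ -0.291 → holds
(6, 1): LHS = tan(7) ≈ 0.8714, RHS = tan(6) + tan(1) ≈ 1.266 → fails
(6, 6): LHS = tan(12) ≈ -0.6359, RHS = 2·tan(6) ≈ -0.582 → fails

2 of 6 pairs satisfy the claim.

Answer: (0, 1), (6, 0)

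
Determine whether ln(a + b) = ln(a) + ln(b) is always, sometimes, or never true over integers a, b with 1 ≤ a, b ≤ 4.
Sometimes true

It holds at (a, b) = (2, 2) (both sides equal ln(4) ≈ 1.386), but fails at (a, b) = (2, 3) (LHS = ln(5) ≈ 1.609, RHS = ln(2) + ln(3) ≈ 1.792).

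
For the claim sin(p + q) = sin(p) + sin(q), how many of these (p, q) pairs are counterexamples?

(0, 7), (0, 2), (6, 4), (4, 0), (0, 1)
Testing each pair:
(0, 7): LHS = sin(7) ≈ 0.657, RHS = sin(7) ≈ 0.657 → satisfies claim
(0, 2): LHS = sin(2) ≈ 0.9093, RHS = sin(2) ≈ 0.9093 → satisfies claim
(6, 4): LHS = sin(10) ≈ -0.544, RHS = sin(4) + sin(6) ≈ -1.036 → counterexample
(4, 0): LHS = sin(4) ≈ -0.7568, RHS = sin(4) ≈ -0.7568 → satisfies claim
(0, 1): LHS = sin(1) ≈ 0.8415, RHS = sin(1) ≈ 0.8415 → satisfies claim

That makes 1 counterexample.

Answer: 1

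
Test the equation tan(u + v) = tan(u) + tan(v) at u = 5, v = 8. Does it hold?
Substituting u = 5, v = 8:

LHS = tan(5 + 8) = tan(13) ≈ 0.463
RHS = tan(5) + tan(8) ≈ -10.18

LHS ≠ RHS, so the equation does not hold at this point.

Answer: Fails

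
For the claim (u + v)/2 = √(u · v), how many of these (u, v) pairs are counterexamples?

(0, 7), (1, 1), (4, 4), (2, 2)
Testing each pair:
(0, 7): LHS = 7/2, RHS = 0 → counterexample
(1, 1): LHS = 1, RHS = 1 → satisfies claim
(4, 4): LHS = 4, RHS = 4 → satisfies claim
(2, 2): LHS = 2, RHS = 2 → satisfies claim

That makes 1 counterexample.

Answer: 1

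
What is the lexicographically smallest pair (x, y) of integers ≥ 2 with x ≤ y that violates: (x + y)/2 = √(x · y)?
At (2, 2): both sides equal 2, so it holds there.

Substituting (2, 3) into the claim:
LHS = (2 + 3)/2 = 5/2
RHS = √(2 · 3) = √(6) ≈ 2.449

Since LHS ≠ RHS, this pair disproves the claim, and no lexicographically smaller pair (x ≤ y, integers ≥ 2) does.

For instance (6, 9) is also a counterexample (LHS = 15/2, RHS = 3·√(6) ≈ 7.348), but it's lexicographically larger.

Answer: (x, y) = (2, 3)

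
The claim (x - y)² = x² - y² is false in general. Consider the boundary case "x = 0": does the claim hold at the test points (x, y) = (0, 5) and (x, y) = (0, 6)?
No, fails at both test points

At (0, 5): LHS = 25 ≠ RHS = -25
At (0, 6): LHS = 36 ≠ RHS = -36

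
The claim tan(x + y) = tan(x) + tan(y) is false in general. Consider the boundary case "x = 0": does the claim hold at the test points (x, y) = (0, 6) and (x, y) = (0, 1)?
Yes, holds at both test points

At (0, 6): LHS = tan(6) ≈ -0.291, RHS = tan(6) ≈ -0.291 → equal
At (0, 1): LHS = tan(1) ≈ 1.557, RHS = tan(1) ≈ 1.557 → equal

So the claim does hold at both of these boundary points, even though it is not an identity.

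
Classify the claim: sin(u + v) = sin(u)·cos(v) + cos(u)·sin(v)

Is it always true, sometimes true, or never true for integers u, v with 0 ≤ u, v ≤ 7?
The identity holds for every pair in the range. For instance at (u, v) = (3, 7): both sides equal sin(10) ≈ -0.544.

Answer: Always true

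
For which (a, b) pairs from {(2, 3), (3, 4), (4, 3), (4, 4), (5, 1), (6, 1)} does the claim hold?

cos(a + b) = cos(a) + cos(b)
Testing each pair:
(2, 3): LHS = cos(5) ≈ 0.2837, RHS = cos(3) + cos(2) ≈ -1.406 → fails
(3, 4): LHS = cos(7) ≈ 0.7539, RHS = cos(3) + cos(4) ≈ -1.644 → fails
(4, 3): LHS = cos(7) ≈ 0.7539, RHS = cos(3) + cos(4) ≈ -1.644 → fails
(4, 4): LHS = cos(8) ≈ -0.1455, RHS = 2·cos(4) ≈ -1.307 → fails
(5, 1): LHS = cos(6) ≈ 0.9602, RHS = cos(5) + cos(1) ≈ 0.824 → fails
(6, 1): LHS = cos(7) ≈ 0.7539, RHS = cos(1) + cos(6) ≈ 1.5 → fails

No pair satisfies the claim.

Answer: None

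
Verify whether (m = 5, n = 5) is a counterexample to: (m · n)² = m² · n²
Substituting m = 5, n = 5:
LHS = (5 · 5)² = 625
RHS = 5² · 5² = 625

The sides agree, so this pair does not disprove the claim.

Answer: No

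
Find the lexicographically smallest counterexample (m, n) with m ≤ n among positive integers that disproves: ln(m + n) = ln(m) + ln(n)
Substituting (1, 1) into the claim:
LHS = ln(1 + 1) = ln(2) ≈ 0.6931
RHS = ln(1) + ln(1) = 0

Since LHS ≠ RHS, this pair disproves the claim, and no lexicographically smaller pair (m ≤ n, positive integers) does.

For instance (6, 6) is also a counterexample (LHS = ln(12) ≈ 2.485, RHS = 2·ln(6) ≈ 3.584), but it's lexicographically larger.

Answer: (m, n) = (1, 1)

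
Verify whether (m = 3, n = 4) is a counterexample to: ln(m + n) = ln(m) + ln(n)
Substituting m = 3, n = 4:
LHS = ln(3 + 4) = ln(7) ≈ 1.946
RHS = ln(3) + ln(4) ≈ 2.485

Since LHS ≠ RHS, this pair disproves the claim.

Answer: Yes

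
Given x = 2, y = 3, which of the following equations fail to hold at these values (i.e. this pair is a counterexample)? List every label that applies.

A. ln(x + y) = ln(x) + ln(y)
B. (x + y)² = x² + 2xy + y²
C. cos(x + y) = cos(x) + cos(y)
Evaluating each claim at the given values:
A. LHS = ln(5) ≈ 1.609, RHS = ln(2) + ln(3) ≈ 1.792 → fails here (LHS ≠ RHS)
B. LHS = 25, RHS = 25 → holds here (LHS = RHS)
C. LHS = cos(5) ≈ 0.2837, RHS = cos(3) + cos(2) ≈ -1.406 → fails here (LHS ≠ RHS)

Answer: A, C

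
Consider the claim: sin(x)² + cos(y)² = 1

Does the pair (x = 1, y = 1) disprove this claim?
Substituting x = 1, y = 1:
LHS = sin(1)² + cos(1)² = 1
RHS = 1

The sides agree, so this pair does not disprove the claim.

Answer: No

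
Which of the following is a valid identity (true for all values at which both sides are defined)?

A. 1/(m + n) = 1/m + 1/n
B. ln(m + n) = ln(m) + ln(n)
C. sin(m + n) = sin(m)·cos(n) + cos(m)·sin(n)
C

A: fails at (1, 2) — LHS = 1/3, RHS = 3/2.
B: fails at (3, 7) — LHS = ln(10) ≈ 2.303, RHS = ln(3) + ln(7) ≈ 3.045.
C: holds — e.g. at (2, 3), both sides equal sin(5) ≈ -0.9589.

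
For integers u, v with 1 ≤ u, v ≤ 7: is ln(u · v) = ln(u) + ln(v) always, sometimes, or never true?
The identity holds for every pair in the range. For instance at (u, v) = (6, 7): both sides equal ln(42) ≈ 3.738.

Answer: Always true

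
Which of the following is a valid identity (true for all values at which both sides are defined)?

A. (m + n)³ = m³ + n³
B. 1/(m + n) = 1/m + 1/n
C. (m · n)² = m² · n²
A: fails at (4, 6) — LHS = 1000, RHS = 280.
B: fails at (1, 5) — LHS = 1/6, RHS = 6/5.
C: holds — e.g. at (4, 6), both sides equal 576.

Answer: C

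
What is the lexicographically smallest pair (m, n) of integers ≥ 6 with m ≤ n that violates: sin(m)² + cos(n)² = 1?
At (6, 6): both sides equal 1, so it holds there.

Substituting (6, 7) into the claim:
LHS = sin(6)² + cos(7)² ≈ 0.6464
RHS = 1

Since LHS ≠ RHS, this pair disproves the claim, and no lexicographically smaller pair (m ≤ n, integers ≥ 6) does.

For instance (6, 8) is also a counterexample (LHS = cos(8)² + sin(6)² ≈ 0.09924, RHS = 1), but it's lexicographically larger.

Answer: (m, n) = (6, 7)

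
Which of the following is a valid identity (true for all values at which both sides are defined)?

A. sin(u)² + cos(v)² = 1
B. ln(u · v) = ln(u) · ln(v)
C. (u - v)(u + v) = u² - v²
A: fails at (2, 7) — LHS = cos(7)² + sin(2)² ≈ 1.395, RHS = 1.
B: fails at (2, 2) — LHS = ln(4) ≈ 1.386, RHS = ln(2)² ≈ 0.4805.
C: holds — e.g. at (1, 2), both sides equal -3.

Answer: C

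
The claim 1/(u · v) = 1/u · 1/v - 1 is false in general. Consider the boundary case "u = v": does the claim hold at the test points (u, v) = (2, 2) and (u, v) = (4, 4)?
At (2, 2): LHS = 1/4 ≠ RHS = -3/4
At (4, 4): LHS = 1/16 ≠ RHS = -15/16

Answer: No, fails at both test points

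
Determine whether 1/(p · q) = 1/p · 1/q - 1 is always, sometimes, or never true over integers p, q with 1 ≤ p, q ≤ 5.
Never true

The claim fails for every pair in the range. For instance at (p, q) = (3, 2): LHS = 1/6, RHS = -5/6.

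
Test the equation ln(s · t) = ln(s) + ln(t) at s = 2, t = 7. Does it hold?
Holds

Substituting s = 2, t = 7:

LHS = ln(2 · 7) = ln(14) ≈ 2.639
RHS = ln(2) + ln(7) ≈ 2.639

LHS = RHS, so the equation holds at this point.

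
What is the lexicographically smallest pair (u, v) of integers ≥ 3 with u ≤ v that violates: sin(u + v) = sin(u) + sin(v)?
Substituting (3, 3) into the claim:
LHS = sin(3 + 3) = sin(6) ≈ -0.2794
RHS = sin(3) + sin(3) = 2·sin(3) ≈ 0.2822

Since LHS ≠ RHS, this pair disproves the claim, and no lexicographically smaller pair (u ≤ v, integers ≥ 3) does.

For instance (6, 7) is also a counterexample (LHS = sin(13) ≈ 0.4202, RHS = sin(6) + sin(7) ≈ 0.3776), but it's lexicographically larger.

Answer: (u, v) = (3, 3)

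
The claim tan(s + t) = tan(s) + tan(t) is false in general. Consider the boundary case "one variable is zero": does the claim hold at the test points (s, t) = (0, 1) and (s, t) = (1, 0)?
At (0, 1): LHS = tan(1) ≈ 1.557, RHS = tan(1) ≈ 1.557 → equal
At (1, 0): LHS = tan(1) ≈ 1.557, RHS = tan(1) ≈ 1.557 → equal

So the claim does hold at both of these boundary points, even though it is not an identity.

Answer: Yes, holds at both test points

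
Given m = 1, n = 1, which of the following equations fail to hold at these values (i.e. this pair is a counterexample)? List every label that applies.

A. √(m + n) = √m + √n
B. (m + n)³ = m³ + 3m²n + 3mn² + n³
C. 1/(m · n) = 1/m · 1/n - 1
A, C

Evaluating each claim at the given values:
A. LHS = √(2) ≈ 1.414, RHS = 2 → fails here (LHS ≠ RHS)
B. LHS = 8, RHS = 8 → holds here (LHS = RHS)
C. LHS = 1, RHS = 0 → fails here (LHS ≠ RHS)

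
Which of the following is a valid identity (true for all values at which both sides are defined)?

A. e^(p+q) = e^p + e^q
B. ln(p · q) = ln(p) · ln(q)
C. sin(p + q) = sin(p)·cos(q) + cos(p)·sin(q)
C

A: fails at (2, 5) — LHS = e^7 ≈ 1097, RHS = e^2 + e^5 ≈ 155.8.
B: fails at (3, 3) — LHS = ln(9) ≈ 2.197, RHS = ln(3)² ≈ 1.207.
C: holds — e.g. at (4, 6), both sides equal sin(10) ≈ -0.544.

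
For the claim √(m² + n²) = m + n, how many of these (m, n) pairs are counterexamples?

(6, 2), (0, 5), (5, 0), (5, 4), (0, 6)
Testing each pair:
(6, 2): LHS = 2·√(10) ≈ 6.325, RHS = 8 → counterexample
(0, 5): LHS = 5, RHS = 5 → satisfies claim
(5, 0): LHS = 5, RHS = 5 → satisfies claim
(5, 4): LHS = √(41) ≈ 6.403, RHS = 9 → counterexample
(0, 6): LHS = 6, RHS = 6 → satisfies claim

That makes 2 counterexamples.

Answer: 2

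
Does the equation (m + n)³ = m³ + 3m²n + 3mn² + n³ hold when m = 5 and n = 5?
Substituting m = 5, n = 5:

LHS = (5 + 5)³ = 1000
RHS = 5³ + 3·5²·5 + 3·5·5² + 5³ = 1000

LHS = RHS, so the equation holds at this point.

Answer: Holds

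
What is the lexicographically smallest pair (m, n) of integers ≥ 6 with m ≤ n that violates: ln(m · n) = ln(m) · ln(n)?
(m, n) = (6, 6)

Substituting (6, 6) into the claim:
LHS = ln(6 · 6) = ln(36) ≈ 3.584
RHS = ln(6) · ln(6) = ln(6)² ≈ 3.21

Since LHS ≠ RHS, this pair disproves the claim, and no lexicographically smaller pair (m ≤ n, integers ≥ 6) does.

For instance (11, 12) is also a counterexample (LHS = ln(132) ≈ 4.883, RHS = ln(11)·ln(12) ≈ 5.959), but it's lexicographically larger.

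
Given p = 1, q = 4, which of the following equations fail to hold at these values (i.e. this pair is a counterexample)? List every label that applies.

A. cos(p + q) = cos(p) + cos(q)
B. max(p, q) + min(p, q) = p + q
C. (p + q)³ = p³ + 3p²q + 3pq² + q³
Evaluating each claim at the given values:
A. LHS = cos(5) ≈ 0.2837, RHS = cos(4) + cos(1) ≈ -0.1133 → fails here (LHS ≠ RHS)
B. LHS = 5, RHS = 5 → holds here (LHS = RHS)
C. LHS = 125, RHS = 125 → holds here (LHS = RHS)

Answer: A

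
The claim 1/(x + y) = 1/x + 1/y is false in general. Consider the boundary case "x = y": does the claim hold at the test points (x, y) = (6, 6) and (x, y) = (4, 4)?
At (6, 6): LHS = 1/12 ≠ RHS = 1/3
At (4, 4): LHS = 1/8 ≠ RHS = 1/2

Answer: No, fails at both test points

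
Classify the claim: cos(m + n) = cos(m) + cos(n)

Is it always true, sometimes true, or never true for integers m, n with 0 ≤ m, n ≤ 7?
The claim fails for every pair in the range. For instance at (m, n) = (2, 4): LHS = cos(6) ≈ 0.9602, RHS = cos(4) + cos(2) ≈ -1.07.

Answer: Never true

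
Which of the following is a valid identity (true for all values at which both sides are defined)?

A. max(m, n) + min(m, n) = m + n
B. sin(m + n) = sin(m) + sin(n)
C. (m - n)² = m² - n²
A: holds — e.g. at (2, 4), both sides equal 6.
B: fails at (6, 7) — LHS = sin(13) ≈ 0.4202, RHS = sin(6) + sin(7) ≈ 0.3776.
C: fails at (2, 5) — LHS = 9, RHS = -21.

Answer: A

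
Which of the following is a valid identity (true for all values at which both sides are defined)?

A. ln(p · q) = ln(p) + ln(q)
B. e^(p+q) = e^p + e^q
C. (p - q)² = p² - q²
A

A: holds — e.g. at (1, 4), both sides equal ln(4) ≈ 1.386.
B: fails at (1, 5) — LHS = e^6 ≈ 403.4, RHS = e + e^5 ≈ 151.1.
C: fails at (0, 1) — LHS = 1, RHS = -1.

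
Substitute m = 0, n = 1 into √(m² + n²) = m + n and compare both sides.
LHS = √(0² + 1²) = 1
RHS = 0 + 1 = 1

LHS = RHS: the two sides agree.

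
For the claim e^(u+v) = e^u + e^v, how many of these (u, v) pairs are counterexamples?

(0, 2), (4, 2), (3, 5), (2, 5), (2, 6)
Testing each pair:
(0, 2): LHS = e^2 ≈ 7.389, RHS = 1 + e^2 ≈ 8.389 → counterexample
(4, 2): LHS = e^6 ≈ 403.4, RHS = e^2 + e^4 ≈ 61.99 → counterexample
(3, 5): LHS = e^8 ≈ 2981, RHS = e^3 + e^5 ≈ 168.5 → counterexample
(2, 5): LHS = e^7 ≈ 1097, RHS = e^2 + e^5 ≈ 155.8 → counterexample
(2, 6): LHS = e^8 ≈ 2981, RHS = e^2 + e^6 ≈ 410.8 → counterexample

That makes 5 counterexamples.

Answer: 5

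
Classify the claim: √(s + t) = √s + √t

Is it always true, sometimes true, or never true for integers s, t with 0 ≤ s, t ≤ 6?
Sometimes true

It holds at (s, t) = (0, 4) (both sides equal 2), but fails at (s, t) = (3, 1) (LHS = 2, RHS = 1 + √(3) ≈ 2.732).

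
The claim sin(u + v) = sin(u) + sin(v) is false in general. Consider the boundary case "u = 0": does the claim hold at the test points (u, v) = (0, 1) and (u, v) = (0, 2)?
At (0, 1): LHS = sin(1) ≈ 0.8415, RHS = sin(1) ≈ 0.8415 → equal
At (0, 2): LHS = sin(2) ≈ 0.9093, RHS = sin(2) ≈ 0.9093 → equal

So the claim does hold at both of these boundary points, even though it is not an identity.

Answer: Yes, holds at both test points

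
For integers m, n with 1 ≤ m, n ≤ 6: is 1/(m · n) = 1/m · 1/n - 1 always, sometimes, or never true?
Never true

The claim fails for every pair in the range. For instance at (m, n) = (3, 3): LHS = 1/9, RHS = -8/9.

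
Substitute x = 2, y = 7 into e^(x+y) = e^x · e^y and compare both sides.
LHS = e^(2+7) = e^9 ≈ 8103
RHS = e^2 · e^7 = e^9 ≈ 8103

LHS = RHS: the two sides agree.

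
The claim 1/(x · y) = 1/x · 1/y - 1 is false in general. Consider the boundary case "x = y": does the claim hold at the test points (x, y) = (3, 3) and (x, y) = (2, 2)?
At (3, 3): LHS = 1/9 ≠ RHS = -8/9
At (2, 2): LHS = 1/4 ≠ RHS = -3/4

Answer: No, fails at both test points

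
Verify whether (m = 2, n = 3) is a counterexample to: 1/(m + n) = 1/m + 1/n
Substituting m = 2, n = 3:
LHS = 1/(2 + 3) = 1/5
RHS = 1/2 + 1/3 = 5/6

Since LHS ≠ RHS, this pair disproves the claim.

Answer: Yes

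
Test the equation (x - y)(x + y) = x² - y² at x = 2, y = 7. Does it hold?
Substituting x = 2, y = 7:

LHS = (2 - 7)(2 + 7) = -45
RHS = 2² - 7² = -45

LHS = RHS, so the equation holds at this point.

Answer: Holds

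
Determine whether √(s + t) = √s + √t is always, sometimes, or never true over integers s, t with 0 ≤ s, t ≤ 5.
Sometimes true

It holds at (s, t) = (5, 0) (both sides equal √(5) ≈ 2.236), but fails at (s, t) = (3, 2) (LHS = √(5) ≈ 2.236, RHS = √(2) + √(3) ≈ 3.146).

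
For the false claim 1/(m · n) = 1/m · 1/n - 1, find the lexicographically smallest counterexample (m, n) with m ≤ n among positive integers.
(m, n) = (1, 1)

Substituting (1, 1) into the claim:
LHS = 1/(1 · 1) = 1
RHS = 1/1 · 1/1 - 1 = 0

Since LHS ≠ RHS, this pair disproves the claim, and no lexicographically smaller pair (m ≤ n, positive integers) does.

For instance (2, 8) is also a counterexample (LHS = 1/16, RHS = -15/16), but it's lexicographically larger.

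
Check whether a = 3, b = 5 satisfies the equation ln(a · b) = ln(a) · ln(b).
Substituting a = 3, b = 5:

LHS = ln(3 · 5) = ln(15) ≈ 2.708
RHS = ln(3) · ln(5) ≈ 1.768

LHS ≠ RHS, so the equation does not hold at this point.

Answer: Fails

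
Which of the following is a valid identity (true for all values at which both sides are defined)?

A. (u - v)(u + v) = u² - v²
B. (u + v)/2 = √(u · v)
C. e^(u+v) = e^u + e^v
A

A: holds — e.g. at (3, 7), both sides equal -40.
B: fails at (1, 5) — LHS = 3, RHS = √(5) ≈ 2.236.
C: fails at (3, 4) — LHS = e^7 ≈ 1097, RHS = e^3 + e^4 ≈ 74.68.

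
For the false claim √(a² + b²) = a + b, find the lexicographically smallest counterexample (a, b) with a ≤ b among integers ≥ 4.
Substituting (4, 4) into the claim:
LHS = √(4² + 4²) = 4·√(2) ≈ 5.657
RHS = 4 + 4 = 8

Since LHS ≠ RHS, this pair disproves the claim, and no lexicographically smaller pair (a ≤ b, integers ≥ 4) does.

For instance (5, 8) is also a counterexample (LHS = √(89) ≈ 9.434, RHS = 13), but it's lexicographically larger.

Answer: (a, b) = (4, 4)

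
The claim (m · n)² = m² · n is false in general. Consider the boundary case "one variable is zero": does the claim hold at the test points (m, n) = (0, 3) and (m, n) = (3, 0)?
Yes, holds at both test points

At (0, 3): LHS = 0, RHS = 0 → equal
At (3, 0): LHS = 0, RHS = 0 → equal

So the claim does hold at both of these boundary points, even though it is not an identity.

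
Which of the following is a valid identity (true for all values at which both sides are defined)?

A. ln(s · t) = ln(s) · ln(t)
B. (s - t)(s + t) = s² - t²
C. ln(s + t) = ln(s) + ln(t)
B

A: fails at (1, 3) — LHS = ln(3) ≈ 1.099, RHS = 0.
B: holds — e.g. at (1, 4), both sides equal -15.
C: fails at (5, 5) — LHS = ln(10) ≈ 2.303, RHS = 2·ln(5) ≈ 3.219.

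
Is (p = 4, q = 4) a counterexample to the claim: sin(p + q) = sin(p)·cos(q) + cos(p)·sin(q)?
Substituting p = 4, q = 4:
LHS = sin(4 + 4) = sin(8) ≈ 0.9894
RHS = sin(4)·cos(4) + cos(4)·sin(4) = 2·sin(4)·cos(4) ≈ 0.9894

The sides agree, so this pair does not disprove the claim.

Answer: No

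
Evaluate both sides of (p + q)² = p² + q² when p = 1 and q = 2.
LHS = (1 + 2)² = 9
RHS = 1² + 2² = 5

LHS ≠ RHS, so the equation does not hold here.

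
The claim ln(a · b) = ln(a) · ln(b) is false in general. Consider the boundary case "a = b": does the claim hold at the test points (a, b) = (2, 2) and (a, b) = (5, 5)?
At (2, 2): LHS = ln(4) ≈ 1.386 ≠ RHS = ln(2)² ≈ 0.4805
At (5, 5): LHS = ln(25) ≈ 3.219 ≠ RHS = ln(5)² ≈ 2.59

Answer: No, fails at both test points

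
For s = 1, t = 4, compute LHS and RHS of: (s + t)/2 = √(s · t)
LHS = (1 + 4)/2 = 5/2
RHS = √(1 · 4) = 2

LHS ≠ RHS, so the equation does not hold here.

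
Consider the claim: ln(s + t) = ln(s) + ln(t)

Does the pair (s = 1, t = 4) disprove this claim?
Substituting s = 1, t = 4:
LHS = ln(1 + 4) = ln(5) ≈ 1.609
RHS = ln(1) + ln(4) = ln(4) ≈ 1.386

Since LHS ≠ RHS, this pair disproves the claim.

Answer: Yes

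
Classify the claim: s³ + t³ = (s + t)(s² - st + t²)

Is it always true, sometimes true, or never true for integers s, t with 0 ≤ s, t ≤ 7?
The identity holds for every pair in the range. For instance at (s, t) = (3, 4): both sides equal 91.

Answer: Always true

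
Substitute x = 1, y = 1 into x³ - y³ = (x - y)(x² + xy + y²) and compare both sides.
LHS = 1³ - 1³ = 0
RHS = (1 - 1)(1² + 1·1 + 1²) = 0

LHS = RHS: the two sides agree.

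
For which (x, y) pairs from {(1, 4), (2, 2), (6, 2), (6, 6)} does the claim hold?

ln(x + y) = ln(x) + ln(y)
(2, 2)

Testing each pair:
(1, 4): LHS = ln(5) ≈ 1.609, RHS = ln(4) ≈ 1.386 → fails
(2, 2): LHS = ln(4) ≈ 1.386, RHS = 2·ln(2) ≈ 1.386 → holds
(6, 2): LHS = ln(8) ≈ 2.079, RHS = ln(2) + ln(6) ≈ 2.485 → fails
(6, 6): LHS = ln(12) ≈ 2.485, RHS = 2·ln(6) ≈ 3.584 → fails

1 of 4 pairs satisfies the claim.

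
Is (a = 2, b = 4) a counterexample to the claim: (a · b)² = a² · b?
Substituting a = 2, b = 4:
LHS = (2 · 4)² = 64
RHS = 2² · 4 = 16

Since LHS ≠ RHS, this pair disproves the claim.

Answer: Yes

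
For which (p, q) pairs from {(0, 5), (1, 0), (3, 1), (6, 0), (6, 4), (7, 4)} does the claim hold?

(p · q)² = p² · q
Testing each pair:
(0, 5): LHS = 0, RHS = 0 → holds
(1, 0): LHS = 0, RHS = 0 → holds
(3, 1): LHS = 9, RHS = 9 → holds
(6, 0): LHS = 0, RHS = 0 → holds
(6, 4): LHS = 576, RHS = 144 → fails
(7, 4): LHS = 784, RHS = 196 → fails

4 of 6 pairs satisfy the claim.

Answer: (0, 5), (1, 0), (3, 1), (6, 0)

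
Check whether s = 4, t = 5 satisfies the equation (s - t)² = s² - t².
Fails

Substituting s = 4, t = 5:

LHS = (4 - 5)² = 1
RHS = 4² - 5² = -9

LHS ≠ RHS, so the equation does not hold at this point.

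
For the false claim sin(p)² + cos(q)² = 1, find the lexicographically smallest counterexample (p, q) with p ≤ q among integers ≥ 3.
Substituting (3, 4) into the claim:
LHS = sin(3)² + cos(4)² ≈ 0.4472
RHS = 1

Since LHS ≠ RHS, this pair disproves the claim, and no lexicographically smaller pair (p ≤ q, integers ≥ 3) does.

For instance (5, 8) is also a counterexample (LHS = cos(8)² + sin(5)² ≈ 0.9407, RHS = 1), but it's lexicographically larger.

Answer: (p, q) = (3, 4)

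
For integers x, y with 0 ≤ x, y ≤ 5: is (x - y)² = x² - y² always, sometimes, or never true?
Sometimes true

It holds at (x, y) = (3, 0) (both sides equal 9), but fails at (x, y) = (0, 2) (LHS = 4, RHS = -4).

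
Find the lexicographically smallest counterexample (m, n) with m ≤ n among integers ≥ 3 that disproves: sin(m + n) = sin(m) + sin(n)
(m, n) = (3, 3)

Substituting (3, 3) into the claim:
LHS = sin(3 + 3) = sin(6) ≈ -0.2794
RHS = sin(3) + sin(3) = 2·sin(3) ≈ 0.2822

Since LHS ≠ RHS, this pair disproves the claim, and no lexicographically smaller pair (m ≤ n, integers ≥ 3) does.

For instance (4, 4) is also a counterexample (LHS = sin(8) ≈ 0.9894, RHS = 2·sin(4) ≈ -1.514), but it's lexicographically larger.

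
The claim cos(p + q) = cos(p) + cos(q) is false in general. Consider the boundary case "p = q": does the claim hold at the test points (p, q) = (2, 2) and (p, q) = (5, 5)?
No, fails at both test points

At (2, 2): LHS = cos(4) ≈ -0.6536 ≠ RHS = 2·cos(2) ≈ -0.8323
At (5, 5): LHS = cos(10) ≈ -0.8391 ≠ RHS = 2·cos(5) ≈ 0.5673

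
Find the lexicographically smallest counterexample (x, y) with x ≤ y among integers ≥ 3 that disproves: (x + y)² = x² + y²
Substituting (3, 3) into the claim:
LHS = (3 + 3)² = 36
RHS = 3² + 3² = 18

Since LHS ≠ RHS, this pair disproves the claim, and no lexicographically smaller pair (x ≤ y, integers ≥ 3) does.

For instance (7, 8) is also a counterexample (LHS = 225, RHS = 113), but it's lexicographically larger.

Answer: (x, y) = (3, 3)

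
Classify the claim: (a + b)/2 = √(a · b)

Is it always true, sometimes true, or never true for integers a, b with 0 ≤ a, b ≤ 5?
Sometimes true

It holds at (a, b) = (2, 2) (both sides equal 2), but fails at (a, b) = (3, 5) (LHS = 4, RHS = √(15) ≈ 3.873).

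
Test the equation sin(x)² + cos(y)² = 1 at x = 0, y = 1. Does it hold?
Fails

Substituting x = 0, y = 1:

LHS = sin(0)² + cos(1)² = cos(1)² ≈ 0.2919
RHS = 1

LHS ≠ RHS, so the equation does not hold at this point.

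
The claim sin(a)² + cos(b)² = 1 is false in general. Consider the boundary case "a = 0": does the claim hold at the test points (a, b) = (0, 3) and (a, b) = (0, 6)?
At (0, 3): LHS = cos(3)² ≈ 0.9801 ≠ RHS = 1
At (0, 6): LHS = cos(6)² ≈ 0.9219 ≠ RHS = 1

Answer: No, fails at both test points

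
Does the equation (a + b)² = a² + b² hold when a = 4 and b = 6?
Substituting a = 4, b = 6:

LHS = (4 + 6)² = 100
RHS = 4² + 6² = 52

LHS ≠ RHS, so the equation does not hold at this point.

Answer: Fails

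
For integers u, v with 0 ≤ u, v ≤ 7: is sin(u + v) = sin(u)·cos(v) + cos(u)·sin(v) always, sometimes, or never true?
The identity holds for every pair in the range. For instance at (u, v) = (4, 4): both sides equal sin(8) ≈ 0.9894.

Answer: Always true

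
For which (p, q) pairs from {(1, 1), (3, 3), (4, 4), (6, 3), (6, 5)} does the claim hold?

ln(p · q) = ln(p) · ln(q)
Testing each pair:
(1, 1): LHS = 0, RHS = 0 → holds
(3, 3): LHS = ln(9) ≈ 2.197, RHS = ln(3)² ≈ 1.207 → fails
(4, 4): LHS = ln(16) ≈ 2.773, RHS = ln(4)² ≈ 1.922 → fails
(6, 3): LHS = ln(18) ≈ 2.89, RHS = ln(3)·ln(6) ≈ 1.968 → fails
(6, 5): LHS = ln(30) ≈ 3.401, RHS = ln(5)·ln(6) ≈ 2.884 → fails

1 of 5 pairs satisfies the claim.

Answer: (1, 1)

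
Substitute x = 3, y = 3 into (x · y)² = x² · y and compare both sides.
LHS = (3 · 3)² = 81
RHS = 3² · 3 = 27

LHS ≠ RHS, so the equation does not hold here.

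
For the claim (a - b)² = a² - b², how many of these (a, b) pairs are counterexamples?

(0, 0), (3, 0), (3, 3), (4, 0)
0

Testing each pair:
(0, 0): LHS = 0, RHS = 0 → satisfies claim
(3, 0): LHS = 9, RHS = 9 → satisfies claim
(3, 3): LHS = 0, RHS = 0 → satisfies claim
(4, 0): LHS = 16, RHS = 16 → satisfies claim

That makes 0 counterexamples.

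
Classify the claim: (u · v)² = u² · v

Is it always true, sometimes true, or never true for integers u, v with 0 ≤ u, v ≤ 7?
Sometimes true

It holds at (u, v) = (3, 1) (both sides equal 9), but fails at (u, v) = (5, 5) (LHS = 625, RHS = 125).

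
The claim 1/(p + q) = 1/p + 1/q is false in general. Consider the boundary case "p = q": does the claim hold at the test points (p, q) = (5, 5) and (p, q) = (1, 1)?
No, fails at both test points

At (5, 5): LHS = 1/10 ≠ RHS = 2/5
At (1, 1): LHS = 1/2 ≠ RHS = 2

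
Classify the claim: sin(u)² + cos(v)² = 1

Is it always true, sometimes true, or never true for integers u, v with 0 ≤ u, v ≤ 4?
It holds at (u, v) = (0, 0) (both sides equal 1), but fails at (u, v) = (1, 2) (LHS = cos(2)² + sin(1)² ≈ 0.8813, RHS = 1).

Answer: Sometimes true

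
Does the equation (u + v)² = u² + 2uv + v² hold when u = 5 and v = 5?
Substituting u = 5, v = 5:

LHS = (5 + 5)² = 100
RHS = 5² + 2·5·5 + 5² = 100

LHS = RHS, so the equation holds at this point.

Answer: Holds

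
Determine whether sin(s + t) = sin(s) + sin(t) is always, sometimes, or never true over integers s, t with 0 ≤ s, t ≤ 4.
It holds at (s, t) = (3, 0) (both sides equal sin(3) ≈ 0.1411), but fails at (s, t) = (1, 4) (LHS = sin(5) ≈ -0.9589, RHS = sin(4) + sin(1) ≈ 0.08467).

Answer: Sometimes true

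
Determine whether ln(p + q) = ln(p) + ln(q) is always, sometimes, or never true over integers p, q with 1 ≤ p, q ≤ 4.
It holds at (p, q) = (2, 2) (both sides equal ln(4) ≈ 1.386), but fails at (p, q) = (4, 2) (LHS = ln(6) ≈ 1.792, RHS = ln(2) + ln(4) ≈ 2.079).

Answer: Sometimes true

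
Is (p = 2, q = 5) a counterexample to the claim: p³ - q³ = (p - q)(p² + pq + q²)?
No

Substituting p = 2, q = 5:
LHS = 2³ - 5³ = -117
RHS = (2 - 5)(2² + 2·5 + 5²) = -117

The sides agree, so this pair does not disprove the claim.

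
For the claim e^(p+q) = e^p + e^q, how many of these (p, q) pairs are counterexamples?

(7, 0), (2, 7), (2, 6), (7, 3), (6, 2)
Testing each pair:
(7, 0): LHS = e^7 ≈ 1097, RHS = 1 + e^7 ≈ 1098 → counterexample
(2, 7): LHS = e^9 ≈ 8103, RHS = e^2 + e^7 ≈ 1104 → counterexample
(2, 6): LHS = e^8 ≈ 2981, RHS = e^2 + e^6 ≈ 410.8 → counterexample
(7, 3): LHS = e^10 ≈ 22026.5, RHS = e^3 + e^7 ≈ 1117 → counterexample
(6, 2): LHS = e^8 ≈ 2981, RHS = e^2 + e^6 ≈ 410.8 → counterexample

That makes 5 counterexamples.

Answer: 5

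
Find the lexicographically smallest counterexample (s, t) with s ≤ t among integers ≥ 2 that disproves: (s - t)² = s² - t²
(s, t) = (2, 3)

Substituting (2, 3) into the claim:
LHS = (2 - 3)² = 1
RHS = 2² - 3² = -5

Since LHS ≠ RHS, this pair disproves the claim, and no lexicographically smaller pair (s ≤ t, integers ≥ 2) does.

For instance (4, 8) is also a counterexample (LHS = 16, RHS = -48), but it's lexicographically larger.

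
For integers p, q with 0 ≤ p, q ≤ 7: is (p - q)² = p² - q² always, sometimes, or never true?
It holds at (p, q) = (6, 6) (both sides equal 0), but fails at (p, q) = (4, 6) (LHS = 4, RHS = -20).

Answer: Sometimes true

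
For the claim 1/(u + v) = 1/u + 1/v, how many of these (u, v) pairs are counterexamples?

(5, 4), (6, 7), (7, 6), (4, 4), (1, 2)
Testing each pair:
(5, 4): LHS = 1/9, RHS = 9/20 → counterexample
(6, 7): LHS = 1/13, RHS = 13/42 → counterexample
(7, 6): LHS = 1/13, RHS = 13/42 → counterexample
(4, 4): LHS = 1/8, RHS = 1/2 → counterexample
(1, 2): LHS = 1/3, RHS = 3/2 → counterexample

That makes 5 counterexamples.

Answer: 5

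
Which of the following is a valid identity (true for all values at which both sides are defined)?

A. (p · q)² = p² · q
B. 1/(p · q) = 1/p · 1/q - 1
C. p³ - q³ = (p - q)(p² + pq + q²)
A: fails at (2, 5) — LHS = 100, RHS = 20.
B: fails at (1, 3) — LHS = 1/3, RHS = -2/3.
C: holds — e.g. at (2, 2), both sides equal 0.

Answer: C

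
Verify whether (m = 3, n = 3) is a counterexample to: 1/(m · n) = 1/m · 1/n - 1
Substituting m = 3, n = 3:
LHS = 1/(3 · 3) = 1/9
RHS = 1/3 · 1/3 - 1 = -8/9

Since LHS ≠ RHS, this pair disproves the claim.

Answer: Yes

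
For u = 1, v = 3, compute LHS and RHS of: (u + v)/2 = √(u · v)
LHS = (1 + 3)/2 = 2
RHS = √(1 · 3) = √(3) ≈ 1.732

LHS ≠ RHS (they differ by about 0.2679), so the equation does not hold here.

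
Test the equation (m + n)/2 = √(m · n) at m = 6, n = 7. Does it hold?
Fails

Substituting m = 6, n = 7:

LHS = (6 + 7)/2 = 13/2
RHS = √(6 · 7) = √(42) ≈ 6.481

LHS ≠ RHS, so the equation does not hold at this point.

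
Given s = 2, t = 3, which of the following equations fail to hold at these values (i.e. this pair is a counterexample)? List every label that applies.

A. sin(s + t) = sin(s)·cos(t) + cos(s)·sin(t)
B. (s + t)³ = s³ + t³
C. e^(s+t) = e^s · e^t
B

Evaluating each claim at the given values:
A. LHS = sin(5) ≈ -0.9589, RHS = sin(2)·cos(3) + sin(3)·cos(2) ≈ -0.9589 → holds here (LHS = RHS)
B. LHS = 125, RHS = 35 → fails here (LHS ≠ RHS)
C. LHS = e^5 ≈ 148.4, RHS = e^5 ≈ 148.4 → holds here (LHS = RHS)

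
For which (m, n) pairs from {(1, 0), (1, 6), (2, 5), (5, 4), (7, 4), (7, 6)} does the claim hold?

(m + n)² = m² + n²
(1, 0)

Testing each pair:
(1, 0): LHS = 1, RHS = 1 → holds
(1, 6): LHS = 49, RHS = 37 → fails
(2, 5): LHS = 49, RHS = 29 → fails
(5, 4): LHS = 81, RHS = 41 → fails
(7, 4): LHS = 121, RHS = 65 → fails
(7, 6): LHS = 169, RHS = 85 → fails

1 of 6 pairs satisfies the claim.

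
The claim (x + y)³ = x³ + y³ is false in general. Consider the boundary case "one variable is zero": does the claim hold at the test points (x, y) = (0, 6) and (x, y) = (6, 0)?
At (0, 6): LHS = 216, RHS = 216 → equal
At (6, 0): LHS = 216, RHS = 216 → equal

So the claim does hold at both of these boundary points, even though it is not an identity.

Answer: Yes, holds at both test points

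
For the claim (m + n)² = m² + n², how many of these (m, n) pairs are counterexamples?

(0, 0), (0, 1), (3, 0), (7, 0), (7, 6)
1

Testing each pair:
(0, 0): LHS = 0, RHS = 0 → satisfies claim
(0, 1): LHS = 1, RHS = 1 → satisfies claim
(3, 0): LHS = 9, RHS = 9 → satisfies claim
(7, 0): LHS = 49, RHS = 49 → satisfies claim
(7, 6): LHS = 169, RHS = 85 → counterexample

That makes 1 counterexample.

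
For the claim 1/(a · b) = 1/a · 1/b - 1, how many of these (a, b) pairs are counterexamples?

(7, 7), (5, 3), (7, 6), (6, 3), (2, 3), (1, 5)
Testing each pair:
(7, 7): LHS = 1/49, RHS = -48/49 → counterexample
(5, 3): LHS = 1/15, RHS = -14/15 → counterexample
(7, 6): LHS = 1/42, RHS = -41/42 → counterexample
(6, 3): LHS = 1/18, RHS = -17/18 → counterexample
(2, 3): LHS = 1/6, RHS = -5/6 → counterexample
(1, 5): LHS = 1/5, RHS = -4/5 → counterexample

That makes 6 counterexamples.

Answer: 6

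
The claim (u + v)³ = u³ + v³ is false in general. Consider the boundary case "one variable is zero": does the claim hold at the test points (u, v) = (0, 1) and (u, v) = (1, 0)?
Yes, holds at both test points

At (0, 1): LHS = 1, RHS = 1 → equal
At (1, 0): LHS = 1, RHS = 1 → equal

So the claim does hold at both of these boundary points, even though it is not an identity.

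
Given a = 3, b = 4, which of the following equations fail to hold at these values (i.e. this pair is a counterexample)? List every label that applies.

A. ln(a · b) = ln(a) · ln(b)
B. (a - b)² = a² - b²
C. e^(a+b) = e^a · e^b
Evaluating each claim at the given values:
A. LHS = ln(12) ≈ 2.485, RHS = ln(3)·ln(4) ≈ 1.523 → fails here (LHS ≠ RHS)
B. LHS = 1, RHS = -7 → fails here (LHS ≠ RHS)
C. LHS = e^7 ≈ 1097, RHS = e^7 ≈ 1097 → holds here (LHS = RHS)

Answer: A, B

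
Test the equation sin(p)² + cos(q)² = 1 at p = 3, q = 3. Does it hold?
Substituting p = 3, q = 3:

LHS = sin(3)² + cos(3)² = 1
RHS = 1

LHS = RHS, so the equation holds at this point.

Answer: Holds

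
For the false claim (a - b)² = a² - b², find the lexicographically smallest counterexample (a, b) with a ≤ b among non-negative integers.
(a, b) = (0, 1)

Substituting (0, 1) into the claim:
LHS = (0 - 1)² = 1
RHS = 0² - 1² = -1

Since LHS ≠ RHS, this pair disproves the claim, and no lexicographically smaller pair (a ≤ b, non-negative integers) does.

For instance (6, 7) is also a counterexample (LHS = 1, RHS = -13), but it's lexicographically larger.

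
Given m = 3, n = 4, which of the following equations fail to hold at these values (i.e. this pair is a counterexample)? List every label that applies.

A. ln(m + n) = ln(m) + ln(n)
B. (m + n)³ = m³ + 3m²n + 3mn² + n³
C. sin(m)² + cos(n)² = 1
A, C

Evaluating each claim at the given values:
A. LHS = ln(7) ≈ 1.946, RHS = ln(3) + ln(4) ≈ 2.485 → fails here (LHS ≠ RHS)
B. LHS = 343, RHS = 343 → holds here (LHS = RHS)
C. LHS = sin(3)² + cos(4)² ≈ 0.4472, RHS = 1 → fails here (LHS ≠ RHS)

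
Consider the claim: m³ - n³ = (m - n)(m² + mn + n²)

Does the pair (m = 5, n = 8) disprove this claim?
No

Substituting m = 5, n = 8:
LHS = 5³ - 8³ = -387
RHS = (5 - 8)(5² + 5·8 + 8²) = -387

The sides agree, so this pair does not disprove the claim.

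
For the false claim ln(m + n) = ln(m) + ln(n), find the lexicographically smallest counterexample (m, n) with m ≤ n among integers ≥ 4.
(m, n) = (4, 4)

Substituting (4, 4) into the claim:
LHS = ln(4 + 4) = ln(8) ≈ 2.079
RHS = ln(4) + ln(4) = 2·ln(4) ≈ 2.773

Since LHS ≠ RHS, this pair disproves the claim, and no lexicographically smaller pair (m ≤ n, integers ≥ 4) does.

For instance (5, 8) is also a counterexample (LHS = ln(13) ≈ 2.565, RHS = ln(5) + ln(8) ≈ 3.689), but it's lexicographically larger.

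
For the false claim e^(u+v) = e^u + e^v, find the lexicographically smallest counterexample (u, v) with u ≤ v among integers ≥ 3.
(u, v) = (3, 3)

Substituting (3, 3) into the claim:
LHS = e^(3+3) = e^6 ≈ 403.4
RHS = e^3 + e^3 = 2·e^3 ≈ 40.17

Since LHS ≠ RHS, this pair disproves the claim, and no lexicographically smaller pair (u ≤ v, integers ≥ 3) does.

For instance (9, 9) is also a counterexample (LHS = e^18 ≈ 65659969.1, RHS = 2·e^9 ≈ 16206.2), but it's lexicographically larger.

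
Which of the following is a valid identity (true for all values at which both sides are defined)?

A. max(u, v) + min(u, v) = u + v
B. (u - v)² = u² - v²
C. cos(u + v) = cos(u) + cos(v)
A

A: holds — e.g. at (1, 3), both sides equal 4.
B: fails at (1, 5) — LHS = 16, RHS = -24.
C: fails at (3, 5) — LHS = cos(8) ≈ -0.1455, RHS = cos(3) + cos(5) ≈ -0.7063.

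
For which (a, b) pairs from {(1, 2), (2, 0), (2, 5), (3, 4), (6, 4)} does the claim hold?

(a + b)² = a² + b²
(2, 0)

Testing each pair:
(1, 2): LHS = 9, RHS = 5 → fails
(2, 0): LHS = 4, RHS = 4 → holds
(2, 5): LHS = 49, RHS = 29 → fails
(3, 4): LHS = 49, RHS = 25 → fails
(6, 4): LHS = 100, RHS = 52 → fails

1 of 5 pairs satisfies the claim.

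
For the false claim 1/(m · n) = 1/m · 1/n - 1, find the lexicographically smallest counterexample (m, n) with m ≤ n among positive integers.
(m, n) = (1, 1)

Substituting (1, 1) into the claim:
LHS = 1/(1 · 1) = 1
RHS = 1/1 · 1/1 - 1 = 0

Since LHS ≠ RHS, this pair disproves the claim, and no lexicographically smaller pair (m ≤ n, positive integers) does.

For instance (6, 7) is also a counterexample (LHS = 1/42, RHS = -41/42), but it's lexicographically larger.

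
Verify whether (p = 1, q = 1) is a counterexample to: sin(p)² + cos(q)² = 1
No

Substituting p = 1, q = 1:
LHS = sin(1)² + cos(1)² = 1
RHS = 1

The sides agree, so this pair does not disprove the claim.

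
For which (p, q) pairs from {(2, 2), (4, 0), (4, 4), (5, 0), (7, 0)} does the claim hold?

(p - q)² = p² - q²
Testing each pair:
(2, 2): LHS = 0, RHS = 0 → holds
(4, 0): LHS = 16, RHS = 16 → holds
(4, 4): LHS = 0, RHS = 0 → holds
(5, 0): LHS = 25, RHS = 25 → holds
(7, 0): LHS = 49, RHS = 49 → holds

Every pair satisfies the claim.

Answer: All pairs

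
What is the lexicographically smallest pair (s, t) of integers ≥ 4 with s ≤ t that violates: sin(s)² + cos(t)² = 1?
At (4, 4): both sides equal 1, so it holds there.

Substituting (4, 5) into the claim:
LHS = sin(4)² + cos(5)² ≈ 0.6532
RHS = 1

Since LHS ≠ RHS, this pair disproves the claim, and no lexicographically smaller pair (s ≤ t, integers ≥ 4) does.

For instance (4, 9) is also a counterexample (LHS = sin(4)² + cos(9)² ≈ 1.403, RHS = 1), but it's lexicographically larger.

Answer: (s, t) = (4, 5)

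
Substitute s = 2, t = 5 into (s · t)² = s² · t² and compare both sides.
LHS = (2 · 5)² = 100
RHS = 2² · 5² = 100

LHS = RHS: the two sides agree.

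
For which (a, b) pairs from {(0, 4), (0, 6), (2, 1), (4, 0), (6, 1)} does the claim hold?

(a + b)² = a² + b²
Testing each pair:
(0, 4): LHS = 16, RHS = 16 → holds
(0, 6): LHS = 36, RHS = 36 → holds
(2, 1): LHS = 9, RHS = 5 → fails
(4, 0): LHS = 16, RHS = 16 → holds
(6, 1): LHS = 49, RHS = 37 → fails

3 of 5 pairs satisfy the claim.

Answer: (0, 4), (0, 6), (4, 0)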